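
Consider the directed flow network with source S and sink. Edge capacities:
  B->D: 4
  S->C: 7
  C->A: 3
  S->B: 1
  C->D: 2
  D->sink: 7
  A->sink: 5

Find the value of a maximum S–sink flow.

6

Augment S->B->D->sink: bottleneck 1. Total 1.
Augment S->C->D->sink: bottleneck 2. Total 3.
Augment S->C->A->sink: bottleneck 3. Total 6.
No augmenting path remains in the residual graph.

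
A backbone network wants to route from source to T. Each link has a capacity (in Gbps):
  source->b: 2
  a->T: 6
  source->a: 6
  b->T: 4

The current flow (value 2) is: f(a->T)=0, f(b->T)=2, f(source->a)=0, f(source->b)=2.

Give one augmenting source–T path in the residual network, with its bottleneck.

Residual along source->a->T: source->a: 6, a->T: 6.
Bottleneck = min = 6.

source->a->T, bottleneck 6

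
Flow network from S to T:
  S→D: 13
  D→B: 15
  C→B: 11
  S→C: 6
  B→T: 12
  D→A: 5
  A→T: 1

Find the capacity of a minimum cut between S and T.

13

Max flow = 13 (via 3 augmenting paths).
In the residual at optimum, the set reachable from S is {A, B, C, D, S}.
Cut edges: B→T (cap 12), A→T (cap 1). Sum = 13.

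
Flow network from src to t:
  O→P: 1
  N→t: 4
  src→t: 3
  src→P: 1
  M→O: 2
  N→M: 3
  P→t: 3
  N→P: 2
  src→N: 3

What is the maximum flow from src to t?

Augment src→t: bottleneck 3. Total 3.
Augment src→N→t: bottleneck 3. Total 6.
Augment src→P→t: bottleneck 1. Total 7.
No augmenting path remains in the residual graph.

7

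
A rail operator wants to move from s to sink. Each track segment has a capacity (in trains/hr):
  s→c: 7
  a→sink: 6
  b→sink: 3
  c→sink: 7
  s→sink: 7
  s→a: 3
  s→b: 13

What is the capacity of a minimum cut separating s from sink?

20

Max flow = 20 (via 4 augmenting paths).
In the residual at optimum, the set reachable from s is {b, s}.
Cut edges: s→c (cap 7), s→a (cap 3), s→sink (cap 7), b→sink (cap 3). Sum = 20.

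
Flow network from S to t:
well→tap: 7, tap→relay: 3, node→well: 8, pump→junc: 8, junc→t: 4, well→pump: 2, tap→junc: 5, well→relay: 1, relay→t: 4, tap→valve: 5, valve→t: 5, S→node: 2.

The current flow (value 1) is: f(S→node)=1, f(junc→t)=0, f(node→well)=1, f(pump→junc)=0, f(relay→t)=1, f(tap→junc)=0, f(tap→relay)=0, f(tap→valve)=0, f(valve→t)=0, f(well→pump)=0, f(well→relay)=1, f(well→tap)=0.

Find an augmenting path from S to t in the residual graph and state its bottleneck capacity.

Residual along S→node→well→tap→junc→t: S→node: 1, node→well: 7, well→tap: 7, tap→junc: 5, junc→t: 4.
Bottleneck = min = 1.

S→node→well→tap→junc→t, bottleneck 1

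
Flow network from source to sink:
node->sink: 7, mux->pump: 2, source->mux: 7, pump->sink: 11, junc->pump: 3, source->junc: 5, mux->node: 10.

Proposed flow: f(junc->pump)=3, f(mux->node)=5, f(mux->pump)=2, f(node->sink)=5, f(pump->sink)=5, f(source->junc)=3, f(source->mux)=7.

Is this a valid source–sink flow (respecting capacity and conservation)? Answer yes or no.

Every edge has 0 ≤ f(e) ≤ cap(e).
At each intermediate node, inflow equals outflow.

Yes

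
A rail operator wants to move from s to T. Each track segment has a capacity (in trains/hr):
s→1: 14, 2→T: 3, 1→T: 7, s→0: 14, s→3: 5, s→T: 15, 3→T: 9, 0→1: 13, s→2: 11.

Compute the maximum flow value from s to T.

30

Augment s→T: bottleneck 15. Total 15.
Augment s→3→T: bottleneck 5. Total 20.
Augment s→1→T: bottleneck 7. Total 27.
Augment s→2→T: bottleneck 3. Total 30.
No augmenting path remains in the residual graph.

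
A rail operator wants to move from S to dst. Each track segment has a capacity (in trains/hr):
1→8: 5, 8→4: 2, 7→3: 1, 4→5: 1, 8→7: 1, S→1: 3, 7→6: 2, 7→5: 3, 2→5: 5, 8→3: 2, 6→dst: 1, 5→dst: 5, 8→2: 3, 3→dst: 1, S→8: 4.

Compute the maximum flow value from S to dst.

6

Augment S→8→3→dst: bottleneck 1. Total 1.
Augment S→8→7→5→dst: bottleneck 1. Total 2.
Augment S→8→4→5→dst: bottleneck 1. Total 3.
Augment S→8→2→5→dst: bottleneck 1. Total 4.
Augment S→1→8→2→5→dst: bottleneck 2. Total 6.
No augmenting path remains in the residual graph.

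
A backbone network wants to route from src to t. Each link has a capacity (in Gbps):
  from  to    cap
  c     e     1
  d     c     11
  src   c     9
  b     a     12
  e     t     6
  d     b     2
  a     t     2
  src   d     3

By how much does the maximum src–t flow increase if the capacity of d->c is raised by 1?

0

Original max flow = 3.
Edge d->c does not cross the min cut (source side {c, d, src}), so extra capacity there cannot help.
New max flow = 3. Increase = 0.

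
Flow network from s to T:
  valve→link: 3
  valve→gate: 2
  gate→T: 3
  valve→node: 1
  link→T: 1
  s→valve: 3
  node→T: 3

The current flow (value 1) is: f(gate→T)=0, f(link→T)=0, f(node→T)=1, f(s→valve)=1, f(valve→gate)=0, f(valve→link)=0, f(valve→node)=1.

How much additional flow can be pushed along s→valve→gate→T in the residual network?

2

Residual capacities along the path: s→valve: 2, valve→gate: 2, gate→T: 3.
Minimum is 2.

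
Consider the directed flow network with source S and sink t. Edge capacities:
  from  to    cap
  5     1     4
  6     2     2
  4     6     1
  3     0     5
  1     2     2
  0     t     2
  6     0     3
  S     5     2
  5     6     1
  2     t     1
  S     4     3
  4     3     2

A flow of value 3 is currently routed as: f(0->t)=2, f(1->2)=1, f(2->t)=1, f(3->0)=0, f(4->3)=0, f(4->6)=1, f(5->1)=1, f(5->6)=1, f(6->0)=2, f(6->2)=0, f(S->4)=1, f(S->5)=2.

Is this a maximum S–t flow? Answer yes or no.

Yes

Residual reachable from S: {0, 1, 2, 3, 4, 5, 6, S}; t is not reachable.
Saturated cut: 2->t, 0->t with total capacity 3 = current flow value. Flow is maximum.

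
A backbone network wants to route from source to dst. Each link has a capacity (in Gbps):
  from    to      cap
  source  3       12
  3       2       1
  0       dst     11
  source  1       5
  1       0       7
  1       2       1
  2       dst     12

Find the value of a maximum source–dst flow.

Augment source->3->2->dst: bottleneck 1. Total 1.
Augment source->1->2->dst: bottleneck 1. Total 2.
Augment source->1->0->dst: bottleneck 4. Total 6.
No augmenting path remains in the residual graph.

6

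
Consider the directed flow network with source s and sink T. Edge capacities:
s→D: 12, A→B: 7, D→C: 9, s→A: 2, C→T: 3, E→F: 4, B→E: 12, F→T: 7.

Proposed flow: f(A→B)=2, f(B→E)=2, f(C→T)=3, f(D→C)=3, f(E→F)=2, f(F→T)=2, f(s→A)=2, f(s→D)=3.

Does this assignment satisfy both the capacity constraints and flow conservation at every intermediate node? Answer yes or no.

Yes

Every edge has 0 ≤ f(e) ≤ cap(e).
At each intermediate node, inflow equals outflow.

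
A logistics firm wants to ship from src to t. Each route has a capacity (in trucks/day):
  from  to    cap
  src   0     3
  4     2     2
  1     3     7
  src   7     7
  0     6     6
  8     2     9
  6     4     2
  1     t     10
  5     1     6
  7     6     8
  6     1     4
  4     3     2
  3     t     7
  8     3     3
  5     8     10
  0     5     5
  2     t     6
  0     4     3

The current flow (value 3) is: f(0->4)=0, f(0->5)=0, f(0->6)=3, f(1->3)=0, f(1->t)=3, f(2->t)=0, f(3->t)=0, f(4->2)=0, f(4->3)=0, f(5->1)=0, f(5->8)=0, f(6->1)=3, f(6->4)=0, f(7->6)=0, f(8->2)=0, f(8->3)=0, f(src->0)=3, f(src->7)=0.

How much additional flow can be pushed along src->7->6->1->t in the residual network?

Residual capacities along the path: src->7: 7, 7->6: 8, 6->1: 1, 1->t: 7.
Minimum is 1.

1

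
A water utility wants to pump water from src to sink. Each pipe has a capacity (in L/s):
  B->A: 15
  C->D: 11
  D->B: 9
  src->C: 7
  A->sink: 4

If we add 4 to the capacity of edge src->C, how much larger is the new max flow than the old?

Original max flow = 4.
Edge src->C does not cross the min cut (source side {A, B, C, D, src}), so extra capacity there cannot help.
New max flow = 4. Increase = 0.

0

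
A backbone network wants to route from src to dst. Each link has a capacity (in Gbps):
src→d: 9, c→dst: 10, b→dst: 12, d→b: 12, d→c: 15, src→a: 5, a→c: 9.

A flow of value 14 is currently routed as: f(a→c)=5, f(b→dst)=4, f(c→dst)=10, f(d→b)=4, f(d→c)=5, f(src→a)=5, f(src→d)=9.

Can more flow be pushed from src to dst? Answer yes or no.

No

Residual reachable from src: {src}; dst is not reachable.
Saturated cut: src→a, src→d with total capacity 14 = current flow value. Flow is maximum.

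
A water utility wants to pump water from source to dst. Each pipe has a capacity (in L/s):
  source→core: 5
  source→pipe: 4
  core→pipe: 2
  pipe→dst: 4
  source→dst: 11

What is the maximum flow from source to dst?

15

Augment source→dst: bottleneck 11. Total 11.
Augment source→pipe→dst: bottleneck 4. Total 15.
No augmenting path remains in the residual graph.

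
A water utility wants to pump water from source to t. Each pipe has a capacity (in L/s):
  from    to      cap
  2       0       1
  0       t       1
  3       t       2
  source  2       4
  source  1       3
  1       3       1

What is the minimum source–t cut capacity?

Max flow = 2 (via 2 augmenting paths).
In the residual at optimum, the set reachable from source is {1, 2, source}.
Cut edges: 2->0 (cap 1), 1->3 (cap 1). Sum = 2.

2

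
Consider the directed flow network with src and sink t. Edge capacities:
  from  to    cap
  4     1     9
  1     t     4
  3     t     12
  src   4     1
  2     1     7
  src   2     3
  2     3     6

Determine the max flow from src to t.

Augment src→2→3→t: bottleneck 3. Total 3.
Augment src→4→1→t: bottleneck 1. Total 4.
No augmenting path remains in the residual graph.

4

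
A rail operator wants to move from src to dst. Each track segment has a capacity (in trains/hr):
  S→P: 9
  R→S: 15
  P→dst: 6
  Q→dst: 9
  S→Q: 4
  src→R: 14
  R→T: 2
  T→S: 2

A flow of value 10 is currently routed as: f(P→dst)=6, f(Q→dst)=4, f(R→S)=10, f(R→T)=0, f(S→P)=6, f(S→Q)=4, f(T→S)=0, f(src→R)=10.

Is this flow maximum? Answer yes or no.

Yes

Residual reachable from src: {P, R, S, T, src}; dst is not reachable.
Saturated cut: S→Q, P→dst with total capacity 10 = current flow value. Flow is maximum.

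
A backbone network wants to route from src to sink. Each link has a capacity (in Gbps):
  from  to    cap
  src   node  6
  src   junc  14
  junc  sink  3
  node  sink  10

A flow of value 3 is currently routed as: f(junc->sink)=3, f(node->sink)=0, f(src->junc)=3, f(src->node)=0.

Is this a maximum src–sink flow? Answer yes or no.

Residual path src->node->sink has bottleneck 6 > 0.
Pushing 6 along it raises the flow to 9, so the given flow is not maximum.

No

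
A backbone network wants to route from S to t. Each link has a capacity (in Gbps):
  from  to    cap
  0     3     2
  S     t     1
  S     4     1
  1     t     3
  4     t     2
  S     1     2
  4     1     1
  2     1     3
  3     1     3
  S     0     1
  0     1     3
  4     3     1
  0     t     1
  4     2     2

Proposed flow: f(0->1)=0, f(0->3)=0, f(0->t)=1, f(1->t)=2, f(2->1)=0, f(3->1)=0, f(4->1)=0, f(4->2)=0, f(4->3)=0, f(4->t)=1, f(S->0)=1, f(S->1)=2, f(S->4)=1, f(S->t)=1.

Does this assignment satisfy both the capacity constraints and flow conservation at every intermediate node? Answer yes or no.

Yes

Every edge has 0 ≤ f(e) ≤ cap(e).
At each intermediate node, inflow equals outflow.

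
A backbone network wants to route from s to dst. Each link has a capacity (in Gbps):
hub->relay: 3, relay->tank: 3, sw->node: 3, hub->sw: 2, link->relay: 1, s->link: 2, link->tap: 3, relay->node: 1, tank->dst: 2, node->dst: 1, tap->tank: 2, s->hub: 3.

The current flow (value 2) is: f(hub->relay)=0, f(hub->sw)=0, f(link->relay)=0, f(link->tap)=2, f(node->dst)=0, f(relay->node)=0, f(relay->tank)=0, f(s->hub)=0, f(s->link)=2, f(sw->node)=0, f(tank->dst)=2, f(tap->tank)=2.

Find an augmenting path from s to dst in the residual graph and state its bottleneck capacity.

s->hub->relay->node->dst, bottleneck 1

Residual along s->hub->relay->node->dst: s->hub: 3, hub->relay: 3, relay->node: 1, node->dst: 1.
Bottleneck = min = 1.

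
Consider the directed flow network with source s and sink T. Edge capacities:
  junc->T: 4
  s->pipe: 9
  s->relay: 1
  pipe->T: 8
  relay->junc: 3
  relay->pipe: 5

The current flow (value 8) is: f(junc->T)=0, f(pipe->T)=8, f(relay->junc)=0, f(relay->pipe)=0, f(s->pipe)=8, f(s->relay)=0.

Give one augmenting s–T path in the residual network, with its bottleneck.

s->relay->junc->T, bottleneck 1

Residual along s->relay->junc->T: s->relay: 1, relay->junc: 3, junc->T: 4.
Bottleneck = min = 1.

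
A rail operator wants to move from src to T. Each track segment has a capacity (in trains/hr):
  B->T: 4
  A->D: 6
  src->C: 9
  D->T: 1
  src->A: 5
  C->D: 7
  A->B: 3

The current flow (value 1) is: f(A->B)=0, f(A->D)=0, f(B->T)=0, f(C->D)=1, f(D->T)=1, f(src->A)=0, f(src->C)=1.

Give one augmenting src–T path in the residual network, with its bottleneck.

Residual along src->A->B->T: src->A: 5, A->B: 3, B->T: 4.
Bottleneck = min = 3.

src->A->B->T, bottleneck 3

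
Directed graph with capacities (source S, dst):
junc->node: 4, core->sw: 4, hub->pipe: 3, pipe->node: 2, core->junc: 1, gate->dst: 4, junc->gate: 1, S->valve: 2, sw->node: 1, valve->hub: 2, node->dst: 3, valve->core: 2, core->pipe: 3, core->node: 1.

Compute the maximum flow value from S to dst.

Augment S->valve->core->node->dst: bottleneck 1. Total 1.
Augment S->valve->core->junc->node->dst: bottleneck 1. Total 2.
No augmenting path remains in the residual graph.

2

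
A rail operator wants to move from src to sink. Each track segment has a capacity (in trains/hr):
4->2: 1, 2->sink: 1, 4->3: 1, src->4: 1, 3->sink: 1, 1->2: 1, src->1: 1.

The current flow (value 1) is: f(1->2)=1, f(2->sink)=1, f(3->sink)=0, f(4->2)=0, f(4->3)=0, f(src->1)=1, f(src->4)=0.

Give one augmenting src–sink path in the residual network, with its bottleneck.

src->4->3->sink, bottleneck 1

Residual along src->4->3->sink: src->4: 1, 4->3: 1, 3->sink: 1.
Bottleneck = min = 1.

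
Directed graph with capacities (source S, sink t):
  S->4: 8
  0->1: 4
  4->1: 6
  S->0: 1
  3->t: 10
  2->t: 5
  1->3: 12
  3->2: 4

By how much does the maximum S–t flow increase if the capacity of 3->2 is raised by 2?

Original max flow = 7.
Edge 3->2 does not cross the min cut (source side {4, S}), so extra capacity there cannot help.
New max flow = 7. Increase = 0.

0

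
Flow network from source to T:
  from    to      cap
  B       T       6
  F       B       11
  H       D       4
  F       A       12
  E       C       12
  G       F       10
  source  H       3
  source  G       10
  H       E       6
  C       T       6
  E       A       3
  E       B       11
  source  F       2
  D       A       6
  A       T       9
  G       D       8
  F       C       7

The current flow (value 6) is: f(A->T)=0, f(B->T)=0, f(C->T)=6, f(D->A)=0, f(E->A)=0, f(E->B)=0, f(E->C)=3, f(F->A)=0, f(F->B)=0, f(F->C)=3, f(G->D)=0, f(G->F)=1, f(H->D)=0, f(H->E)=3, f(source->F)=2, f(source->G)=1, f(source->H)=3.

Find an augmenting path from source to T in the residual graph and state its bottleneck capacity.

source->G->F->A->T, bottleneck 9

Residual along source->G->F->A->T: source->G: 9, G->F: 9, F->A: 12, A->T: 9.
Bottleneck = min = 9.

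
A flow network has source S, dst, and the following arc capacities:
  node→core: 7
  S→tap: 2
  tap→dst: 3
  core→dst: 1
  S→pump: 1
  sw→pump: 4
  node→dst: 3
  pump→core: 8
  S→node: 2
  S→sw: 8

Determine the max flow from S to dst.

5

Augment S→node→dst: bottleneck 2. Total 2.
Augment S→tap→dst: bottleneck 2. Total 4.
Augment S→pump→core→dst: bottleneck 1. Total 5.
No augmenting path remains in the residual graph.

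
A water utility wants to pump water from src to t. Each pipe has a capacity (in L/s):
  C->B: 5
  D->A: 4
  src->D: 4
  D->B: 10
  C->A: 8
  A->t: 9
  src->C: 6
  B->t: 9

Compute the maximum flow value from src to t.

Augment src->C->A->t: bottleneck 6. Total 6.
Augment src->D->B->t: bottleneck 4. Total 10.
No augmenting path remains in the residual graph.

10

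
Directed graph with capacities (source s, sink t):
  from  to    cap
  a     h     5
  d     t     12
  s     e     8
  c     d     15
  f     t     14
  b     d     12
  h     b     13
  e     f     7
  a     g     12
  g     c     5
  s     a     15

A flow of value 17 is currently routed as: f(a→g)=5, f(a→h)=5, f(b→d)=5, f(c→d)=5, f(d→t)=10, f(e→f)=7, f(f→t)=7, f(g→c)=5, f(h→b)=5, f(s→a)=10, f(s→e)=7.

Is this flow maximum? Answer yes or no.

Residual reachable from s: {a, e, g, s}; t is not reachable.
Saturated cut: e→f, g→c, a→h with total capacity 17 = current flow value. Flow is maximum.

Yes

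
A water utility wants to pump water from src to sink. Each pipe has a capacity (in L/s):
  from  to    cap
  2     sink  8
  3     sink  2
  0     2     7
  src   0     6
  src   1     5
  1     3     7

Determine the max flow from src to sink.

8

Augment src->1->3->sink: bottleneck 2. Total 2.
Augment src->0->2->sink: bottleneck 6. Total 8.
No augmenting path remains in the residual graph.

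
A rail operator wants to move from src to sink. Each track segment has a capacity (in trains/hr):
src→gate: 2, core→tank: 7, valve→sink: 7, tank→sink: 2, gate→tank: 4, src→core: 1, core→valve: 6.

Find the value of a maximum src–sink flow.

Augment src→gate→tank→sink: bottleneck 2. Total 2.
Augment src→core→valve→sink: bottleneck 1. Total 3.
No augmenting path remains in the residual graph.

3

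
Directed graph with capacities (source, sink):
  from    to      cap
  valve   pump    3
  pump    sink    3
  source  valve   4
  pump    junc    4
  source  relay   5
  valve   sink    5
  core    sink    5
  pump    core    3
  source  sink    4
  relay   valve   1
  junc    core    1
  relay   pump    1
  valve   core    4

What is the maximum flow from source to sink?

Augment source->sink: bottleneck 4. Total 4.
Augment source->valve->sink: bottleneck 4. Total 8.
Augment source->relay->valve->sink: bottleneck 1. Total 9.
Augment source->relay->pump->sink: bottleneck 1. Total 10.
No augmenting path remains in the residual graph.

10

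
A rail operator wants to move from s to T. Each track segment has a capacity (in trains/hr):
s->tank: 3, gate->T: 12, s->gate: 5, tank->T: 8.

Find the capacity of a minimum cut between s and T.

Max flow = 8 (via 2 augmenting paths).
In the residual at optimum, the set reachable from s is {s}.
Cut edges: s->tank (cap 3), s->gate (cap 5). Sum = 8.

8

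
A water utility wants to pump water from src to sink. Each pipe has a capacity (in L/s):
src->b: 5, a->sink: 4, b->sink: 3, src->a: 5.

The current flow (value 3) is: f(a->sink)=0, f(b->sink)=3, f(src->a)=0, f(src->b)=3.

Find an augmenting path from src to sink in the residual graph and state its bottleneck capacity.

Residual along src->a->sink: src->a: 5, a->sink: 4.
Bottleneck = min = 4.

src->a->sink, bottleneck 4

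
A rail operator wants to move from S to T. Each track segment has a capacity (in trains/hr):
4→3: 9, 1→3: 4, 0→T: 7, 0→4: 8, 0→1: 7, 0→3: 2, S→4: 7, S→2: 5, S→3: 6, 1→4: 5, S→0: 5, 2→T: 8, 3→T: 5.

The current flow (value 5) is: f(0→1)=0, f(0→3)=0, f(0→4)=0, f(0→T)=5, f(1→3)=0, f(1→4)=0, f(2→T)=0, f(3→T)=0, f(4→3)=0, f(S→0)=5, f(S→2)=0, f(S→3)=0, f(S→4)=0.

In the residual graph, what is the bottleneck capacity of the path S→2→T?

5

Residual capacities along the path: S→2: 5, 2→T: 8.
Minimum is 5.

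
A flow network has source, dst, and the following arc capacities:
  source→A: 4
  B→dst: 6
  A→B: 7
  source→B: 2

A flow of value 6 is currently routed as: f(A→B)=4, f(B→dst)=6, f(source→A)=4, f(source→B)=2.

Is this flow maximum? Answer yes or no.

Residual reachable from source: {source}; dst is not reachable.
Saturated cut: source→A, source→B with total capacity 6 = current flow value. Flow is maximum.

Yes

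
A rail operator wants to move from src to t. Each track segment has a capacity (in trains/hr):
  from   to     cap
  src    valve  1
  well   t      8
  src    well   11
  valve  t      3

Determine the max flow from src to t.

9

Augment src->valve->t: bottleneck 1. Total 1.
Augment src->well->t: bottleneck 8. Total 9.
No augmenting path remains in the residual graph.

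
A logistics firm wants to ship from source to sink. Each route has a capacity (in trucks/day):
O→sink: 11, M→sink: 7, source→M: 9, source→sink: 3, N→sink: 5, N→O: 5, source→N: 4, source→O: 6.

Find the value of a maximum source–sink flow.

Augment source→sink: bottleneck 3. Total 3.
Augment source→N→sink: bottleneck 4. Total 7.
Augment source→M→sink: bottleneck 7. Total 14.
Augment source→O→sink: bottleneck 6. Total 20.
No augmenting path remains in the residual graph.

20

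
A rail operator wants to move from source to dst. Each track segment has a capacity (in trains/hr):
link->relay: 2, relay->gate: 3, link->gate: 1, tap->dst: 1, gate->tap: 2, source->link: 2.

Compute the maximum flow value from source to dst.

Augment source->link->gate->tap->dst: bottleneck 1. Total 1.
No augmenting path remains in the residual graph.

1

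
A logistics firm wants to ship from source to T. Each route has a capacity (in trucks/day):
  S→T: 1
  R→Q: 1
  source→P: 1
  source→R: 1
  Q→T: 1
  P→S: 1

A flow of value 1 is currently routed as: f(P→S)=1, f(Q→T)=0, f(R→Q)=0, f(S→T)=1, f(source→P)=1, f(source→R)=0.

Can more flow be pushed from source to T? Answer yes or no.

Yes

Residual path source→R→Q→T has bottleneck 1 > 0.
Pushing 1 along it raises the flow to 2, so the given flow is not maximum.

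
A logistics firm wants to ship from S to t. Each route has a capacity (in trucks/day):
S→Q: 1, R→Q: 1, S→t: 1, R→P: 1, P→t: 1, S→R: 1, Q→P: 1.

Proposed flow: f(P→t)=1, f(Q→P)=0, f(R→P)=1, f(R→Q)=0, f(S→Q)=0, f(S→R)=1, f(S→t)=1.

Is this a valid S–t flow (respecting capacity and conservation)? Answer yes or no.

Every edge has 0 ≤ f(e) ≤ cap(e).
At each intermediate node, inflow equals outflow.

Yes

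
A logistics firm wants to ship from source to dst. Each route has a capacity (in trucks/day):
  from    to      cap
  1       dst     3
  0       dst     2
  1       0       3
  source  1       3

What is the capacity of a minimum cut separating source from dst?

3

Max flow = 3 (via 1 augmenting path).
In the residual at optimum, the set reachable from source is {source}.
Cut edges: source→1 (cap 3). Sum = 3.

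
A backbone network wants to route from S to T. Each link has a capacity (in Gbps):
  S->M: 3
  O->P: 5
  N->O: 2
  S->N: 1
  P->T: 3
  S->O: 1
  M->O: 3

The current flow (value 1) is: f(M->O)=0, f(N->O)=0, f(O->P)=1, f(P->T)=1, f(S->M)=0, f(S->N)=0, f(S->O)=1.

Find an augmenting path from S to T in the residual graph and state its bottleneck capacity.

Residual along S->M->O->P->T: S->M: 3, M->O: 3, O->P: 4, P->T: 2.
Bottleneck = min = 2.

S->M->O->P->T, bottleneck 2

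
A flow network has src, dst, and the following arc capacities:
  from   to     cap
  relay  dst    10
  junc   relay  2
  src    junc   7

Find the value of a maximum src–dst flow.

Augment src→junc→relay→dst: bottleneck 2. Total 2.
No augmenting path remains in the residual graph.

2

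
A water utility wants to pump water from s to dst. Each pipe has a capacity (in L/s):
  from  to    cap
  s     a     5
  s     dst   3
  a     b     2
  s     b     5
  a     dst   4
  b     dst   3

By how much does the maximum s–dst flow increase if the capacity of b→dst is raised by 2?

Original max flow = 10.
After raising cap(b→dst), augmenting paths through that edge carry 2 more units.
New max flow = 12. Increase = 2.

2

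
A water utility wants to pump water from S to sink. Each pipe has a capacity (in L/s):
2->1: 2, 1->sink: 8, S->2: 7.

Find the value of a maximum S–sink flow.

2

Augment S->2->1->sink: bottleneck 2. Total 2.
No augmenting path remains in the residual graph.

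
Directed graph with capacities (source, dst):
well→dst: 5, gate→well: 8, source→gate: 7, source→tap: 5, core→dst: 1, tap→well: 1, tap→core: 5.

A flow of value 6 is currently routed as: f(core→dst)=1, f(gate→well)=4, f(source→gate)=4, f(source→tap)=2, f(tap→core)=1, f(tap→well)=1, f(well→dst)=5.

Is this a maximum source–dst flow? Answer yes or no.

Residual reachable from source: {core, gate, source, tap, well}; dst is not reachable.
Saturated cut: core→dst, well→dst with total capacity 6 = current flow value. Flow is maximum.

Yes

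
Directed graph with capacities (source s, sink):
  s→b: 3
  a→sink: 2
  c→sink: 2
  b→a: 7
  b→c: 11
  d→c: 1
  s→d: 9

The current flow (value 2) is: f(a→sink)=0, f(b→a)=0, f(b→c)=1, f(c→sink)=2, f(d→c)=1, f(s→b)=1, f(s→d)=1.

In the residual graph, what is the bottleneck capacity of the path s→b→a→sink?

2

Residual capacities along the path: s→b: 2, b→a: 7, a→sink: 2.
Minimum is 2.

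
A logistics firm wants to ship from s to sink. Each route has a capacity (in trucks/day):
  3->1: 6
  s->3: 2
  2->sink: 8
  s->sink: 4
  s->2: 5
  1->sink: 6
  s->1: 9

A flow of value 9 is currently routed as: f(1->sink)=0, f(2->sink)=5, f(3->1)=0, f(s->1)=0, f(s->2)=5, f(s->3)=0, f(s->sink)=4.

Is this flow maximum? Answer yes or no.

No

Residual path s->1->sink has bottleneck 6 > 0.
Pushing 6 along it raises the flow to 15, so the given flow is not maximum.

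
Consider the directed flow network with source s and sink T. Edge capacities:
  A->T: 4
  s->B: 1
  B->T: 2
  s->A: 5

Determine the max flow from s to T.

5

Augment s->A->T: bottleneck 4. Total 4.
Augment s->B->T: bottleneck 1. Total 5.
No augmenting path remains in the residual graph.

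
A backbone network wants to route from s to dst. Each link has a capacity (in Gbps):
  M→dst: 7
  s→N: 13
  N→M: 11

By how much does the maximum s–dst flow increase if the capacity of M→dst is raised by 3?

3

Original max flow = 7.
After raising cap(M→dst), augmenting paths through that edge carry 3 more units.
New max flow = 10. Increase = 3.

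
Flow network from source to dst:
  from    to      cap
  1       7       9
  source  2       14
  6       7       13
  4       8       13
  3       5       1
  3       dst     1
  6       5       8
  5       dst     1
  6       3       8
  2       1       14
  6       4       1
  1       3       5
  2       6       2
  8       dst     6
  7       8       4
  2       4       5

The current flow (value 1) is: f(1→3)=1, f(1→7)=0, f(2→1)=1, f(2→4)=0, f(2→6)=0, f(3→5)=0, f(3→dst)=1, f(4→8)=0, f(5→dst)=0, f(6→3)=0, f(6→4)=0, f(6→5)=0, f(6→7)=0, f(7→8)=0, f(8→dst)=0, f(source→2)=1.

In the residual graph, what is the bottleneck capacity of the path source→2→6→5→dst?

1

Residual capacities along the path: source→2: 13, 2→6: 2, 6→5: 8, 5→dst: 1.
Minimum is 1.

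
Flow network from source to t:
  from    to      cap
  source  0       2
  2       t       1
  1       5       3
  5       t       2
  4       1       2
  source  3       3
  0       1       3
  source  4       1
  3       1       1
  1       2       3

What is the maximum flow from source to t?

Augment source->3->1->5->t: bottleneck 1. Total 1.
Augment source->0->1->5->t: bottleneck 1. Total 2.
Augment source->0->1->2->t: bottleneck 1. Total 3.
No augmenting path remains in the residual graph.

3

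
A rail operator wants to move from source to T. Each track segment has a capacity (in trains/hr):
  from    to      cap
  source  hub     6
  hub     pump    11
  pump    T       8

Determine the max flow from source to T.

Augment source->hub->pump->T: bottleneck 6. Total 6.
No augmenting path remains in the residual graph.

6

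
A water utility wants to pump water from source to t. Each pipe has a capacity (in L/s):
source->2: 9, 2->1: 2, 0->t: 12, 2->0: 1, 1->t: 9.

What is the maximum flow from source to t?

3

Augment source->2->1->t: bottleneck 2. Total 2.
Augment source->2->0->t: bottleneck 1. Total 3.
No augmenting path remains in the residual graph.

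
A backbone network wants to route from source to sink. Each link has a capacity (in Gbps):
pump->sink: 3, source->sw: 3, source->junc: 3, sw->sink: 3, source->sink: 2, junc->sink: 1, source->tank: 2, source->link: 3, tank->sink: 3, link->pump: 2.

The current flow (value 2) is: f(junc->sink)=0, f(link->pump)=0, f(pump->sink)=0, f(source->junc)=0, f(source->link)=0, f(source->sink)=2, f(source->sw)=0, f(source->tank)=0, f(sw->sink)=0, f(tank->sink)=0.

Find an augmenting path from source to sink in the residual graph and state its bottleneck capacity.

source->junc->sink, bottleneck 1

Residual along source->junc->sink: source->junc: 3, junc->sink: 1.
Bottleneck = min = 1.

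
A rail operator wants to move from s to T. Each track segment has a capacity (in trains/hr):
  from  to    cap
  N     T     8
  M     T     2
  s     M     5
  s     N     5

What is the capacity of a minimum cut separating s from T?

7

Max flow = 7 (via 2 augmenting paths).
In the residual at optimum, the set reachable from s is {M, s}.
Cut edges: s->N (cap 5), M->T (cap 2). Sum = 7.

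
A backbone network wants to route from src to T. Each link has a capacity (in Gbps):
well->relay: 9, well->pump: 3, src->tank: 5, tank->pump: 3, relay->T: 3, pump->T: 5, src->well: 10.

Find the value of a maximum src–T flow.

Augment src->well->relay->T: bottleneck 3. Total 3.
Augment src->well->pump->T: bottleneck 3. Total 6.
Augment src->tank->pump->T: bottleneck 2. Total 8.
No augmenting path remains in the residual graph.

8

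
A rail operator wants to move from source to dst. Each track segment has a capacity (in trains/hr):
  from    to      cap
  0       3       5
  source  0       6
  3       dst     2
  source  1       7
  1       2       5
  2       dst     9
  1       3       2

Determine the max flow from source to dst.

Augment source→1→2→dst: bottleneck 5. Total 5.
Augment source→1→3→dst: bottleneck 2. Total 7.
No augmenting path remains in the residual graph.

7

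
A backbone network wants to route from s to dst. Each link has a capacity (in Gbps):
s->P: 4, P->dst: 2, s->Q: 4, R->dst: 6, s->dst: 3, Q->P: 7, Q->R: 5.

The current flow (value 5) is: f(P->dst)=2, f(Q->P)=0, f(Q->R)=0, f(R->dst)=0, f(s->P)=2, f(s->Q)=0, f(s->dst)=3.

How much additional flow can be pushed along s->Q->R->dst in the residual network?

Residual capacities along the path: s->Q: 4, Q->R: 5, R->dst: 6.
Minimum is 4.

4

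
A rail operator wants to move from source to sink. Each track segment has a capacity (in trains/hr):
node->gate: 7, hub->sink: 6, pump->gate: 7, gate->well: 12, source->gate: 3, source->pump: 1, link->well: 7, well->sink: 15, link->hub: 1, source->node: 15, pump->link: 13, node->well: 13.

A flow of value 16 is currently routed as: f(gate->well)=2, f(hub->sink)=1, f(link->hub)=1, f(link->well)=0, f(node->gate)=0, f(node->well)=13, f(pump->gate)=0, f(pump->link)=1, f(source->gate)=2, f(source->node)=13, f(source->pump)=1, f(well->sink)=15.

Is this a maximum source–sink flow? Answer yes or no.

Yes

Residual reachable from source: {gate, node, source, well}; sink is not reachable.
Saturated cut: source->pump, well->sink with total capacity 16 = current flow value. Flow is maximum.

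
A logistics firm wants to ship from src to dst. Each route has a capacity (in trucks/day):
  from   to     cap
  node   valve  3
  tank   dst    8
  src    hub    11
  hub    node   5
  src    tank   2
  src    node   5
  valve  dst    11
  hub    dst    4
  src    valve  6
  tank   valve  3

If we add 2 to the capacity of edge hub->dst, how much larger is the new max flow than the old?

2

Original max flow = 15.
After raising cap(hub->dst), augmenting paths through that edge carry 2 more units.
New max flow = 17. Increase = 2.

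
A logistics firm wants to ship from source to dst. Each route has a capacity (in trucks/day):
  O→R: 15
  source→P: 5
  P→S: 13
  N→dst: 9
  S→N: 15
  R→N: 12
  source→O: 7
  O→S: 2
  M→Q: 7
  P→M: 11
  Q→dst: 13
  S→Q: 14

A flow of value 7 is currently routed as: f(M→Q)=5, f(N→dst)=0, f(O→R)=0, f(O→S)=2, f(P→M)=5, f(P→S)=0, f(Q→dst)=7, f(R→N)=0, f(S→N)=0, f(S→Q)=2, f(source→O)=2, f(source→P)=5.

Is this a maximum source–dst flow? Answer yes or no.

Residual path source→O→R→N→dst has bottleneck 5 > 0.
Pushing 5 along it raises the flow to 12, so the given flow is not maximum.

No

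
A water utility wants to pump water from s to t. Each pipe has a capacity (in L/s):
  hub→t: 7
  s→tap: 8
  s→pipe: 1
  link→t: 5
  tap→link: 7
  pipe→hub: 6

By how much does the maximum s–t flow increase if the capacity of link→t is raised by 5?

Original max flow = 6.
After raising cap(link→t), augmenting paths through that edge carry 2 more units.
New max flow = 8. Increase = 2.

2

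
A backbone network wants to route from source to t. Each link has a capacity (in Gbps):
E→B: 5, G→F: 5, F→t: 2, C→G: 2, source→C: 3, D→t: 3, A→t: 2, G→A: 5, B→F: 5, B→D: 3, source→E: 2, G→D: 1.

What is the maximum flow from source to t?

Augment source→C→G→A→t: bottleneck 2. Total 2.
Augment source→E→B→D→t: bottleneck 2. Total 4.
No augmenting path remains in the residual graph.

4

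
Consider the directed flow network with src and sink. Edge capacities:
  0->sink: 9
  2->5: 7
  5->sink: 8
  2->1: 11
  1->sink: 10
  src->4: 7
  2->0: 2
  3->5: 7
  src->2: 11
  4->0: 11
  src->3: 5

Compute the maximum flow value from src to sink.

23

Augment src->3->5->sink: bottleneck 5. Total 5.
Augment src->4->0->sink: bottleneck 7. Total 12.
Augment src->2->0->sink: bottleneck 2. Total 14.
Augment src->2->5->sink: bottleneck 3. Total 17.
Augment src->2->1->sink: bottleneck 6. Total 23.
No augmenting path remains in the residual graph.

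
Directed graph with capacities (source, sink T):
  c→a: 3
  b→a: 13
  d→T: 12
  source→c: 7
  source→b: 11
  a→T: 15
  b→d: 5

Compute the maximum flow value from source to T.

14

Augment source→b→d→T: bottleneck 5. Total 5.
Augment source→b→a→T: bottleneck 6. Total 11.
Augment source→c→a→T: bottleneck 3. Total 14.
No augmenting path remains in the residual graph.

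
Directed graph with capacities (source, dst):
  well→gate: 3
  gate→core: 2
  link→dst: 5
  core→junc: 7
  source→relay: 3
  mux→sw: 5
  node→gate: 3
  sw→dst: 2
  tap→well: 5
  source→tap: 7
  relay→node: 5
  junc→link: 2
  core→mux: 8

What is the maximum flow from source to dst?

Augment source→relay→node→gate→core→junc→link→dst: bottleneck 2. Total 2.
No augmenting path remains in the residual graph.

2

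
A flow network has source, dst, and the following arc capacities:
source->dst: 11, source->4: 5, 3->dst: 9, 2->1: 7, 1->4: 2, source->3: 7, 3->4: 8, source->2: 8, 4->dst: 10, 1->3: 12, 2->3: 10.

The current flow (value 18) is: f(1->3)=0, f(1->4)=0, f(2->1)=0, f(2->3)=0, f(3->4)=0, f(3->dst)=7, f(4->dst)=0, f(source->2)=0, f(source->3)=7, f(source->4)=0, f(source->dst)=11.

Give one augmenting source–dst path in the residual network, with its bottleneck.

Residual along source->4->dst: source->4: 5, 4->dst: 10.
Bottleneck = min = 5.

source->4->dst, bottleneck 5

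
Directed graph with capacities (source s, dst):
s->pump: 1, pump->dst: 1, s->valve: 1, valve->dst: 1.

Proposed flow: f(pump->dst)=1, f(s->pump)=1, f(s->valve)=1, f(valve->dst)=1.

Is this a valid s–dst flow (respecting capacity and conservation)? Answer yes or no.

Yes

Every edge has 0 ≤ f(e) ≤ cap(e).
At each intermediate node, inflow equals outflow.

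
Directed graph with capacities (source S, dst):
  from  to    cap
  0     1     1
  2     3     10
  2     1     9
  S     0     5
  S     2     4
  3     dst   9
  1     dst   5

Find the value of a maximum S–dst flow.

Augment S->0->1->dst: bottleneck 1. Total 1.
Augment S->2->1->dst: bottleneck 4. Total 5.
No augmenting path remains in the residual graph.

5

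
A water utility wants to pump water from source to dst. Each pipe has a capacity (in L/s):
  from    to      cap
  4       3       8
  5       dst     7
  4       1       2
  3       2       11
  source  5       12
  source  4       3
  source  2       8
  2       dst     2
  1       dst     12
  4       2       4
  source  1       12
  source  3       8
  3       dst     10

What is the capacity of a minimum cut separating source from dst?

31

Max flow = 31 (via 5 augmenting paths).
In the residual at optimum, the set reachable from source is {1, 2, 3, 4, 5, source}.
Cut edges: 5->dst (cap 7), 3->dst (cap 10), 1->dst (cap 12), 2->dst (cap 2). Sum = 31.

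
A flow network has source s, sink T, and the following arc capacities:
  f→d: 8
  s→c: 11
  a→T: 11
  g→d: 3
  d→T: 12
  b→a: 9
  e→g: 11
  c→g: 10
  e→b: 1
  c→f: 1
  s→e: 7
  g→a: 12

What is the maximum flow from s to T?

Augment s→c→f→d→T: bottleneck 1. Total 1.
Augment s→c→g→d→T: bottleneck 3. Total 4.
Augment s→c→g→a→T: bottleneck 7. Total 11.
Augment s→e→g→a→T: bottleneck 4. Total 15.
No augmenting path remains in the residual graph.

15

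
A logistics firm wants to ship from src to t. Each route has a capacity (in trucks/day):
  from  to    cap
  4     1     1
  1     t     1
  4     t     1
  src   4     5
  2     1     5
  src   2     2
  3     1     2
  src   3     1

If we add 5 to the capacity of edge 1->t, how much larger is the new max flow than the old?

3

Original max flow = 2.
After raising cap(1->t), augmenting paths through that edge carry 3 more units.
New max flow = 5. Increase = 3.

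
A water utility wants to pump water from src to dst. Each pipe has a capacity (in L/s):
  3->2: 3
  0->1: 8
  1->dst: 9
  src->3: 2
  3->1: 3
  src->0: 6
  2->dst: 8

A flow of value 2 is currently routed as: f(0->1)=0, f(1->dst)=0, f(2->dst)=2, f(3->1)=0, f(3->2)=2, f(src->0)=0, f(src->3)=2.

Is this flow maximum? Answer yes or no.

No

Residual path src->0->1->dst has bottleneck 6 > 0.
Pushing 6 along it raises the flow to 8, so the given flow is not maximum.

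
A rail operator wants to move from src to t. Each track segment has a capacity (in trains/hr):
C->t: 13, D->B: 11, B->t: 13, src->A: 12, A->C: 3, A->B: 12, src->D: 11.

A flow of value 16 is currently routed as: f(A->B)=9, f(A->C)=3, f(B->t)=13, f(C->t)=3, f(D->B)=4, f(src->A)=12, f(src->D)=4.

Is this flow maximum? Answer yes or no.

Yes

Residual reachable from src: {A, B, D, src}; t is not reachable.
Saturated cut: A->C, B->t with total capacity 16 = current flow value. Flow is maximum.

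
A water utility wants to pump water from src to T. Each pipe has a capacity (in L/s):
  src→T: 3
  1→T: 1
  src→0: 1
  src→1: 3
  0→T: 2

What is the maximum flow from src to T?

5

Augment src→T: bottleneck 3. Total 3.
Augment src→0→T: bottleneck 1. Total 4.
Augment src→1→T: bottleneck 1. Total 5.
No augmenting path remains in the residual graph.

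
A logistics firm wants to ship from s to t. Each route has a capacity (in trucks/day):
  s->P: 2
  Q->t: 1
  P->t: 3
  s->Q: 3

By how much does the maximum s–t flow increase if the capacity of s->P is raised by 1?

1

Original max flow = 3.
After raising cap(s->P), augmenting paths through that edge carry 1 more unit.
New max flow = 4. Increase = 1.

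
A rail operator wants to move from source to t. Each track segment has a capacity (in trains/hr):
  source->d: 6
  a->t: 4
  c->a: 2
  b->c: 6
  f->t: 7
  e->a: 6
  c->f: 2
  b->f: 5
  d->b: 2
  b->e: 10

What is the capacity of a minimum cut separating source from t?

Max flow = 2 (via 1 augmenting path).
In the residual at optimum, the set reachable from source is {d, source}.
Cut edges: d->b (cap 2). Sum = 2.

2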